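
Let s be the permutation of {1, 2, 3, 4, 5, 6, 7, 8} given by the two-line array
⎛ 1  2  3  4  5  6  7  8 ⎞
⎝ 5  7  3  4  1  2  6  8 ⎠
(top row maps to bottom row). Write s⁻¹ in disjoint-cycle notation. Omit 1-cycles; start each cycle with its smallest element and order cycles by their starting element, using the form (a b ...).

(1 5)(2 6 7)

The cycle decomposition of s is (1 5)(2 7 6).
Reversing each cycle (and rotating so the smallest element leads) gives s⁻¹ = (1 5)(2 6 7).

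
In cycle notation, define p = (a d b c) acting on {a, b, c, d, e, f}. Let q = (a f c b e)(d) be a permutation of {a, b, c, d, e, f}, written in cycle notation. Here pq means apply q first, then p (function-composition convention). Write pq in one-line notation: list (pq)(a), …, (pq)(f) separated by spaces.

f e c b d a

(pq)(x) = p(q(x)). Computing each image: p(q(a)) = p(f) = f, p(q(b)) = p(e) = e, p(q(c)) = p(b) = c, p(q(d)) = p(d) = b, p(q(e)) = p(a) = d, p(q(f)) = p(c) = a.
Hence pq = [f e c b d a].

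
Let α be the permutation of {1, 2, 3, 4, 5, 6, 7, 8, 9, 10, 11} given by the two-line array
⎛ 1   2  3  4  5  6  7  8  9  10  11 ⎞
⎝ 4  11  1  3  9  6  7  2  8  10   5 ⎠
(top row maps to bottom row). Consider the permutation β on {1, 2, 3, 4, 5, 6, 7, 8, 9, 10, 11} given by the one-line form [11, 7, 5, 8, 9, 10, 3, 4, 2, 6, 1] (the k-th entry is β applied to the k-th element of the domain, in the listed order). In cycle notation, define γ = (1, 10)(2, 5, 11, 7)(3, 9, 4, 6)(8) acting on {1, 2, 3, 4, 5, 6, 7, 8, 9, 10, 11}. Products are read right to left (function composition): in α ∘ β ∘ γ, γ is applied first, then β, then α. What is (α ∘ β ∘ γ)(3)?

Apply the permutations in order: γ(3) = 9, then β(9) = 2, then α(2) = 11. So (α ∘ β ∘ γ)(3) = 11.

11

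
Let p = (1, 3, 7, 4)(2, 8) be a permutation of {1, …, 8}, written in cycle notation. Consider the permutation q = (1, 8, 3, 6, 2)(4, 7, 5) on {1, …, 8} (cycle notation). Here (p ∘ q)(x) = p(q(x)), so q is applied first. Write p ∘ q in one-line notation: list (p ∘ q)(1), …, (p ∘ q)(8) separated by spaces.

2 3 6 4 1 8 5 7

Chase each element through q then p: 1 → 8 → 2; 2 → 1 → 3; 3 → 6 → 6; 4 → 7 → 4; 5 → 4 → 1; 6 → 2 → 8; 7 → 5 → 5; 8 → 3 → 7.
Collecting the images, p ∘ q = [2 3 6 4 1 8 5 7].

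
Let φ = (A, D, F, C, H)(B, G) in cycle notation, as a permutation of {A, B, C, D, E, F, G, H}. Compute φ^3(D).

H

D lies in the 5-cycle (A, D, F, C, H).
Stepping 3 places around the cycle: D → F → C → H.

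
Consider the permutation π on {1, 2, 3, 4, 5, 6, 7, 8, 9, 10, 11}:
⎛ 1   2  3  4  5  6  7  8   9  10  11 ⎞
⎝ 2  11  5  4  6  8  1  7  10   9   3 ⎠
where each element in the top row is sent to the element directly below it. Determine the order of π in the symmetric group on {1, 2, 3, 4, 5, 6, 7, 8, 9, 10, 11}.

8

Decomposing into disjoint cycles gives cycle lengths 8, 2, 1.
The order is lcm(8, 2) = 8.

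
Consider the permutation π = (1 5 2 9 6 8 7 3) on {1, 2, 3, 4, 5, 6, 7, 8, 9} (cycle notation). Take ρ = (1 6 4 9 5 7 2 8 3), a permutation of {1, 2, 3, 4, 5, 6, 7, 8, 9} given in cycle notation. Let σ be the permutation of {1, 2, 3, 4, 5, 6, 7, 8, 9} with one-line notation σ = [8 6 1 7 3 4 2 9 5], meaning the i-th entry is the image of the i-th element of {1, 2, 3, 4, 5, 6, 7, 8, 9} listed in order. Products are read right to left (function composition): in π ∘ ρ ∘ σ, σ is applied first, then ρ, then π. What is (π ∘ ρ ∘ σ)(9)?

3

Chase 9: σ(9) = 5; ρ(5) = 7; π(7) = 3. Hence (π ∘ ρ ∘ σ)(9) = 3.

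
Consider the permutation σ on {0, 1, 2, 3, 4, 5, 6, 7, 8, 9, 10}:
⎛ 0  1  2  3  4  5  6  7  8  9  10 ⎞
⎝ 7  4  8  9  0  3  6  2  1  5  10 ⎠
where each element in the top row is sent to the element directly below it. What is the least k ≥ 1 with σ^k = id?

Decomposing into disjoint cycles gives cycle lengths 6, 3, 1, 1.
Since disjoint cycles commute, ord(σ) = lcm(6, 3) = 6.

6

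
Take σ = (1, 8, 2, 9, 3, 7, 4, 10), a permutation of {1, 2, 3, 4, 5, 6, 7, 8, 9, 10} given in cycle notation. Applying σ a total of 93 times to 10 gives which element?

3

10 lies in the 8-cycle (1, 8, 2, 9, 3, 7, 4, 10).
Since the cycle has length 8, σ^93 acts on it the same as σ^5 (93 mod 8 = 5).
Advancing 5 steps from 10: 10 → 1 → 8 → 2 → 9 → 3.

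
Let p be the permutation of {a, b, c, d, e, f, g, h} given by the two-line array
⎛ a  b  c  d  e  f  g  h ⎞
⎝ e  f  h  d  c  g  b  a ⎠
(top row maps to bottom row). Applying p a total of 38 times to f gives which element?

Tracing f → g → … returns to f after 3 steps, so f lies in a 3-cycle (b, f, g).
On a 3-cycle, p^3 is the identity, so p^38 = p^2 there (38 ≡ 2 mod 3).
Advancing 2 steps from f: f → g → b.

b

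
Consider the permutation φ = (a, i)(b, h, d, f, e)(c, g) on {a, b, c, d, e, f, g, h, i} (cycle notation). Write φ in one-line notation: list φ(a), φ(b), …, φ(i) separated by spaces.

i h g f b e c d a

Each element maps to the next entry in its cycle (wrapping to the front): a↦i, b↦h, c↦g, d↦f, e↦b, f↦e, g↦c, h↦d, i↦a.
Listing these in domain order gives i h g f b e c d a.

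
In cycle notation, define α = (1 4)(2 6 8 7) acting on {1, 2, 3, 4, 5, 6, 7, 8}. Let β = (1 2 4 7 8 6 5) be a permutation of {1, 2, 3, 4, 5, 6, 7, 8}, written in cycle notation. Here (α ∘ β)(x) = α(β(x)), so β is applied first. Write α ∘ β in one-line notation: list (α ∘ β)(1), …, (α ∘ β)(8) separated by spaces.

6 1 3 2 4 5 7 8

For each element, apply β then α: 1 → 2 → 6; 2 → 4 → 1; 3 → 3 → 3; 4 → 7 → 2; 5 → 1 → 4; 6 → 5 → 5; 7 → 8 → 7; 8 → 6 → 8.
So α ∘ β in one-line form is 6 1 3 2 4 5 7 8.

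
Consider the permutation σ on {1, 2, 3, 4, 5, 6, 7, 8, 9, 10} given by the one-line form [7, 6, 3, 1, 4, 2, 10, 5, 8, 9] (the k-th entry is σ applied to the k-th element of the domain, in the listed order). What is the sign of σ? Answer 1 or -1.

In disjoint-cycle form the cycle lengths are 7, 2, 1.
A cycle is odd iff its length is even; σ has 1 even-length cycle, so sgn(σ) = (−1)^1 and σ is odd.

-1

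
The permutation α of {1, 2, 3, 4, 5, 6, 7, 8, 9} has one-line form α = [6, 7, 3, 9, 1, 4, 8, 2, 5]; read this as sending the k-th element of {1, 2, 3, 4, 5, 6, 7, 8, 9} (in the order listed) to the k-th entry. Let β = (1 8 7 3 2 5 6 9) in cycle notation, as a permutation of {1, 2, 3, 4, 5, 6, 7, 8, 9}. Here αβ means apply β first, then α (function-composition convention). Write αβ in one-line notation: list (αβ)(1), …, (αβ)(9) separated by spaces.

2 1 7 9 4 5 3 8 6

(αβ)(x) = α(β(x)). Computing each image: α(β(1)) = α(8) = 2, α(β(2)) = α(5) = 1, α(β(3)) = α(2) = 7, α(β(4)) = α(4) = 9, α(β(5)) = α(6) = 4, α(β(6)) = α(9) = 5, α(β(7)) = α(3) = 3, α(β(8)) = α(7) = 8, α(β(9)) = α(1) = 6.
Hence αβ = [2 1 7 9 4 5 3 8 6].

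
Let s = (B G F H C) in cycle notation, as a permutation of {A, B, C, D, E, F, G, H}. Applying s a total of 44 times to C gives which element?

H

C lies in the 5-cycle (B G F H C).
On a 5-cycle, s^5 is the identity, so s^44 = s^4 there (44 ≡ 4 mod 5).
Advancing 4 steps from C: C → B → G → F → H.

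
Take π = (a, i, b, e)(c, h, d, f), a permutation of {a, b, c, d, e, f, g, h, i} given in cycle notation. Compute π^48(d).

d

d lies in the 4-cycle (c, h, d, f).
Powers repeat with period 4 on this cycle, and 48 mod 4 = 0, so π^48(d) = π^0(d).
So π^48(d) = d.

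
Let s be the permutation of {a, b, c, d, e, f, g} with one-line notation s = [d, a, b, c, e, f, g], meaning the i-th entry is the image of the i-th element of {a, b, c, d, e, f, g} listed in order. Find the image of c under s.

c is element number 3 of the domain, and entry number 3 of the one-line form is b, so s(c) = b.

b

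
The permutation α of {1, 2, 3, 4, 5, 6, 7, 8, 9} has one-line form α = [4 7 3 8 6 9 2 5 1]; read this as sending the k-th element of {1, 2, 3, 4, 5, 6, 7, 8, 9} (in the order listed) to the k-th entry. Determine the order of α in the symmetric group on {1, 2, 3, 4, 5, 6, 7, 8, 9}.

Writing α as disjoint cycles, the cycle lengths are 6, 2, 1.
Since disjoint cycles commute, ord(α) = lcm(6, 2) = 6.

6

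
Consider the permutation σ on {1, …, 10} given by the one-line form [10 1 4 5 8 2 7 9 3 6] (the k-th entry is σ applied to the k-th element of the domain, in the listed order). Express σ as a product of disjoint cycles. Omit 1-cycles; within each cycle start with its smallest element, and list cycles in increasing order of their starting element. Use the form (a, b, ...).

Iterating σ from 1 gives 1 → 10 → 6 → 2 → 1; that is the 4-cycle (1, 10, 6, 2).
Repeating from the next unused element and collecting all non-trivial cycles gives (1, 10, 6, 2)(3, 4, 5, 8, 9).

(1, 10, 6, 2)(3, 4, 5, 8, 9)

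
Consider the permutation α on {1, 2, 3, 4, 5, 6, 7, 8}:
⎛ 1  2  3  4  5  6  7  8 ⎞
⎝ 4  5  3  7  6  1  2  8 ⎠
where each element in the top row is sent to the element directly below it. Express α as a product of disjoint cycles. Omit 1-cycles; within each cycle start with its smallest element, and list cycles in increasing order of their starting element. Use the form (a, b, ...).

Iterating α from 1 gives 1 → 4 → 7 → 2 → 5 → 6 → 1; that is the 6-cycle (1, 4, 7, 2, 5, 6).
Continuing from each remaining unvisited element yields (1, 4, 7, 2, 5, 6).

(1, 4, 7, 2, 5, 6)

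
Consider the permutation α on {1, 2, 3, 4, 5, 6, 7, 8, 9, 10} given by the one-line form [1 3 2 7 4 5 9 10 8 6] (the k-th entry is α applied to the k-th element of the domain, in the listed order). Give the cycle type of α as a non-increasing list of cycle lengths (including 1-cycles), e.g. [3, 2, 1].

The disjoint cycles are (1)(2 3)(4 7 9 8 10 6 5), with lengths 7, 2, 1 in non-increasing order.

[7, 2, 1]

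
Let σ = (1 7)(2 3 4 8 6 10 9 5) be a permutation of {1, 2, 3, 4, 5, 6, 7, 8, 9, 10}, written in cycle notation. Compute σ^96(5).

5

5 lies in the 8-cycle (2 3 4 8 6 10 9 5).
Powers repeat with period 8 on this cycle, and 96 mod 8 = 0, so σ^96(5) = σ^0(5).
So σ^96(5) = 5.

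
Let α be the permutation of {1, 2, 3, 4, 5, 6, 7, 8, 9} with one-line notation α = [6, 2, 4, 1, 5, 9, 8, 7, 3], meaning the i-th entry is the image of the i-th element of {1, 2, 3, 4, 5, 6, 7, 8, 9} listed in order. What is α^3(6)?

Tracing 6 → 9 → … returns to 6 after 5 steps, so 6 lies in a 5-cycle (1, 6, 9, 3, 4).
Stepping 3 places around the cycle: 6 → 9 → 3 → 4.

4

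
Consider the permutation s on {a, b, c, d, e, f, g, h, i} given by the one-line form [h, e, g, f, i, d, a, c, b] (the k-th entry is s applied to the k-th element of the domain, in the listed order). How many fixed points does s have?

No element satisfies s(x) = x, so there are 0 fixed points.

0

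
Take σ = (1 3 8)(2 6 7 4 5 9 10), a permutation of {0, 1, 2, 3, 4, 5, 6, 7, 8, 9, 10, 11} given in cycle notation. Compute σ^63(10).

10

10 lies in the 7-cycle (2 6 7 4 5 9 10).
Powers repeat with period 7 on this cycle, and 63 mod 7 = 0, so σ^63(10) = σ^0(10).
So σ^63(10) = 10.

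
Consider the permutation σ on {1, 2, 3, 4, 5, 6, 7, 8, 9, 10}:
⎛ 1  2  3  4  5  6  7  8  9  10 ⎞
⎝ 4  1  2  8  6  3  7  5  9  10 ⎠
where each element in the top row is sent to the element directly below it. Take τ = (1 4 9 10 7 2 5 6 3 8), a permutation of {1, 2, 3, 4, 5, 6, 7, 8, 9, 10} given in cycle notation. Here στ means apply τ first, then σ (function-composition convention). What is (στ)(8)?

4

(στ)(8) = σ(τ(8)). τ(8) = 1, then σ(1) = 4. So (στ)(8) = 4.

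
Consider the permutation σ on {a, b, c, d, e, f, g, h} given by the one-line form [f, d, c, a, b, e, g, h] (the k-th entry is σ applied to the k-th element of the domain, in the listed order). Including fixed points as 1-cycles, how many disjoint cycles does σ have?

The cycle decomposition is (a, f, e, b, d)(c)(g)(h), which has 4 cycles (counting 1-cycles).

4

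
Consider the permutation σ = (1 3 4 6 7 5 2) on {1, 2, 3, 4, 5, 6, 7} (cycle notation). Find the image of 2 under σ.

1

Within (1 3 4 6 7 5 2), 2 ↦ 1.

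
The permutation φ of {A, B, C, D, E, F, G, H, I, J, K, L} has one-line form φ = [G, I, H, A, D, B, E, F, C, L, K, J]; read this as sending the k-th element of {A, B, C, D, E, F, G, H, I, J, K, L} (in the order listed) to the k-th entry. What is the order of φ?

20

The disjoint-cycle form of φ has cycle lengths 5, 4, 2, 1.
Since disjoint cycles commute, ord(φ) = lcm(5, 4, 2) = 20.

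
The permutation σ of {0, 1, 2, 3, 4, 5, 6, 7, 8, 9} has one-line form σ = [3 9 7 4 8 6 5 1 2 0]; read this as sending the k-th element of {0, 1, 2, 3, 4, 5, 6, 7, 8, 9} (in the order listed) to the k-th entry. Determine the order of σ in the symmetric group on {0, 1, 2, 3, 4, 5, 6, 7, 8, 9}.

8

Writing σ as disjoint cycles, the cycle lengths are 8, 2.
The order of σ is the least common multiple of its cycle lengths: lcm(8, 2) = 8.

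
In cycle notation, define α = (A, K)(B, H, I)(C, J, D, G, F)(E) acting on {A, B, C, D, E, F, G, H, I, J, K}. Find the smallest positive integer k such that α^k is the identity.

30

The disjoint cycles have lengths 5, 3, 2, 1.
The order is lcm(5, 3, 2) = 30.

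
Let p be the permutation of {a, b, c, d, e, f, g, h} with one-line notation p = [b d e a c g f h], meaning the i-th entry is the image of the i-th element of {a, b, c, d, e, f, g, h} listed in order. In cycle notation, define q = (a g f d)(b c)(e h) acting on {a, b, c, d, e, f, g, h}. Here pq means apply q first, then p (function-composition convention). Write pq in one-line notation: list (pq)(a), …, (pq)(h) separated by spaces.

f e d b h a g c

Chase each element through q then p: a → g → f; b → c → e; c → b → d; d → a → b; e → h → h; f → d → a; g → f → g; h → e → c.
Collecting the images, pq = [f e d b h a g c].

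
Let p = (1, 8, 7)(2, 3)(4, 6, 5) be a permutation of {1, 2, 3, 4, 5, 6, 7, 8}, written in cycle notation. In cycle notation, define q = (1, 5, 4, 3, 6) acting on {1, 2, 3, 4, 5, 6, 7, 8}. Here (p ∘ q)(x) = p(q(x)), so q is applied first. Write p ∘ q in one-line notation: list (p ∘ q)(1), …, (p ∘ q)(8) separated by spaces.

4 3 5 2 6 8 1 7

(p ∘ q)(x) = p(q(x)). Computing each image: p(q(1)) = p(5) = 4, p(q(2)) = p(2) = 3, p(q(3)) = p(6) = 5, p(q(4)) = p(3) = 2, p(q(5)) = p(4) = 6, p(q(6)) = p(1) = 8, p(q(7)) = p(7) = 1, p(q(8)) = p(8) = 7.
Hence p ∘ q = [4 3 5 2 6 8 1 7].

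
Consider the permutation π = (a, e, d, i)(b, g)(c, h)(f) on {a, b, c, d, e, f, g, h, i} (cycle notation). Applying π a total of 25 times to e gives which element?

d

e lies in the 4-cycle (a, e, d, i).
Powers repeat with period 4 on this cycle, and 25 mod 4 = 1, so π^25(e) = π^1(e).
Stepping 1 place around the cycle: e → d.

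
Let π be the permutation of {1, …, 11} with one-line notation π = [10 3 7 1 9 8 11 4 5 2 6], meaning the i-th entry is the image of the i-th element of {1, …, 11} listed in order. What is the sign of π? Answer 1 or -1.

-1

In disjoint-cycle form the cycle lengths are 9, 2.
A cycle of length ℓ contributes ℓ−1 transpositions, so π is a product of 8 + 1 = 9 transpositions — odd.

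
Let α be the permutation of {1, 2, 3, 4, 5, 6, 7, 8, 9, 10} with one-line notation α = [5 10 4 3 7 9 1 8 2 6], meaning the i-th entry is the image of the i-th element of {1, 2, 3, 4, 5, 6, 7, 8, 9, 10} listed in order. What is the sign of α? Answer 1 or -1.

In disjoint-cycle form the cycle lengths are 4, 3, 2, 1.
A cycle is odd iff its length is even; α has 2 even-length cycles, so sgn(α) = (−1)^2 and α is even.

1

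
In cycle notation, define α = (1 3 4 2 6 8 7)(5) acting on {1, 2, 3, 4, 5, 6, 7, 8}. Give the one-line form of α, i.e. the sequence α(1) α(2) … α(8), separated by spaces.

Reading each image from the cycles: 1↦3, 2↦6, 3↦4, 4↦2, 5↦5, 6↦8, 7↦1, 8↦7.
Listing these in domain order gives 3 6 4 2 5 8 1 7.

3 6 4 2 5 8 1 7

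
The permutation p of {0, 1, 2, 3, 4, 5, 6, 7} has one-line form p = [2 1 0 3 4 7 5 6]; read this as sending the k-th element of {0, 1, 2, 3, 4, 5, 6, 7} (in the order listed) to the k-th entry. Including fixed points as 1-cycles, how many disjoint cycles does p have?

5

The cycle decomposition is (0 2)(1)(3)(4)(5 7 6), which has 5 cycles (counting 1-cycles).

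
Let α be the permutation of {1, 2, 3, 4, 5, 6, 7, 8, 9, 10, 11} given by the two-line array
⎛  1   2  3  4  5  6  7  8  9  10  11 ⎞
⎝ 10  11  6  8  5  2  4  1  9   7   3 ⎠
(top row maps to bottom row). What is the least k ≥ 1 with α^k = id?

Decomposing into disjoint cycles gives cycle lengths 5, 4, 1, 1.
Since disjoint cycles commute, ord(α) = lcm(5, 4) = 20.

20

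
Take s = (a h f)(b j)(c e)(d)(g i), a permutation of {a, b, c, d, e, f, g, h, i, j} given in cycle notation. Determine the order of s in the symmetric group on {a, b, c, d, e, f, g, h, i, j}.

The cycle type of s is (3, 2, 2, 2, 1).
The order of s is the least common multiple of its cycle lengths: lcm(3, 2, 2, 2) = 6.

6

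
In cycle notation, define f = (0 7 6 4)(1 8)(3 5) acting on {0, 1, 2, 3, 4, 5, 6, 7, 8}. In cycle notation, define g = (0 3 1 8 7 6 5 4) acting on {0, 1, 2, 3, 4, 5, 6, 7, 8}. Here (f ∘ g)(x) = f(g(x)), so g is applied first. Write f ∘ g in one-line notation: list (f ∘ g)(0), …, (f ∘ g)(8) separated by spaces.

(f ∘ g)(x) = f(g(x)). Computing each image: f(g(0)) = f(3) = 5, f(g(1)) = f(8) = 1, f(g(2)) = f(2) = 2, f(g(3)) = f(1) = 8, f(g(4)) = f(0) = 7, f(g(5)) = f(4) = 0, f(g(6)) = f(5) = 3, f(g(7)) = f(6) = 4, f(g(8)) = f(7) = 6.
Hence f ∘ g = [5 1 2 8 7 0 3 4 6].

5 1 2 8 7 0 3 4 6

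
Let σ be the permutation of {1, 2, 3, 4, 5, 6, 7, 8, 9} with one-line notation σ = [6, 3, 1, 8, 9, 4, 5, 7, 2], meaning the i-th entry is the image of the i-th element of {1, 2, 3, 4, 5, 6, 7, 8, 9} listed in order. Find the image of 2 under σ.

2 is element number 2 of the domain, and entry number 2 of the one-line form is 3, so σ(2) = 3.

3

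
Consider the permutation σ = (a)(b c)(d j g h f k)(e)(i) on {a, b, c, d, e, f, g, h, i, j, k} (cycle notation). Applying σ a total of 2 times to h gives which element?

h lies in the 6-cycle (d j g h f k).
Stepping 2 places around the cycle: h → f → k.

k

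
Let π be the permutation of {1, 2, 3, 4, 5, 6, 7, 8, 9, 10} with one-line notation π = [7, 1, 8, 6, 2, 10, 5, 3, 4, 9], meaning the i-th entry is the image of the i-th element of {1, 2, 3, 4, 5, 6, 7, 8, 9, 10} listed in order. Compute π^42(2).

Tracing 2 → 1 → … returns to 2 after 4 steps, so 2 lies in a 4-cycle (1 7 5 2).
On a 4-cycle, π^4 is the identity, so π^42 = π^2 there (42 ≡ 2 mod 4).
Advancing 2 steps from 2: 2 → 1 → 7.

7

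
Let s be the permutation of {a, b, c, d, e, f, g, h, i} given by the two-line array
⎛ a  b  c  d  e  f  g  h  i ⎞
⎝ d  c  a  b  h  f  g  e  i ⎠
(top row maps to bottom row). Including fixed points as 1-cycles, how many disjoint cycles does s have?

5

The cycle decomposition is (a d b c)(e h)(f)(g)(i), which has 5 cycles (counting 1-cycles).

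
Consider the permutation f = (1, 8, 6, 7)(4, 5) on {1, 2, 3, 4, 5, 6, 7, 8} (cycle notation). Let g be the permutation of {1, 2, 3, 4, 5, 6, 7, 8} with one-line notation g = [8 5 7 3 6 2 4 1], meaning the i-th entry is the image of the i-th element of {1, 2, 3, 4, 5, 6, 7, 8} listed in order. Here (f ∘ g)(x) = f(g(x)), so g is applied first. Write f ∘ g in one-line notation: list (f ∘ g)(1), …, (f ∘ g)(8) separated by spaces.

6 4 1 3 7 2 5 8

(f ∘ g)(x) = f(g(x)). Computing each image: f(g(1)) = f(8) = 6, f(g(2)) = f(5) = 4, f(g(3)) = f(7) = 1, f(g(4)) = f(3) = 3, f(g(5)) = f(6) = 7, f(g(6)) = f(2) = 2, f(g(7)) = f(4) = 5, f(g(8)) = f(1) = 8.
Hence f ∘ g = [6 4 1 3 7 2 5 8].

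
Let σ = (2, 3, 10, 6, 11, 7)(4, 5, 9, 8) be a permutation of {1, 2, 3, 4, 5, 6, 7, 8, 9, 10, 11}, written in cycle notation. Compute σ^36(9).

9

9 lies in the 4-cycle (4, 5, 9, 8).
Powers repeat with period 4 on this cycle, and 36 mod 4 = 0, so σ^36(9) = σ^0(9).
So σ^36(9) = 9.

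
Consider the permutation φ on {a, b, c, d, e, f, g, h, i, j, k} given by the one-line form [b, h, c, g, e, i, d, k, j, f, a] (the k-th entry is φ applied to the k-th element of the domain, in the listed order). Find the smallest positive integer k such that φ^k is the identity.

12

Writing φ as disjoint cycles, the cycle lengths are 4, 3, 2, 1, 1.
Since disjoint cycles commute, ord(φ) = lcm(4, 3, 2) = 12.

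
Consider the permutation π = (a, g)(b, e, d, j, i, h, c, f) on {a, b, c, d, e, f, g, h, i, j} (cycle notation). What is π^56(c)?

c

c lies in the 8-cycle (b, e, d, j, i, h, c, f).
Powers repeat with period 8 on this cycle, and 56 mod 8 = 0, so π^56(c) = π^0(c).
So π^56(c) = c.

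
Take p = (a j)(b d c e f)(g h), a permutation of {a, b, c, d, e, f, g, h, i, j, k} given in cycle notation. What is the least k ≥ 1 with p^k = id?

The disjoint cycles have lengths 5, 2, 2, 1, 1.
Since disjoint cycles commute, ord(p) = lcm(5, 2, 2) = 10.

10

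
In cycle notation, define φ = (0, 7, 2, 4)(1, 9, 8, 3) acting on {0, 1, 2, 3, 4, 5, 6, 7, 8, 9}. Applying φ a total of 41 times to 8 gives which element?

3

8 lies in the 4-cycle (1, 9, 8, 3).
Powers repeat with period 4 on this cycle, and 41 mod 4 = 1, so φ^41(8) = φ^1(8).
Advancing 1 step from 8: 8 → 3.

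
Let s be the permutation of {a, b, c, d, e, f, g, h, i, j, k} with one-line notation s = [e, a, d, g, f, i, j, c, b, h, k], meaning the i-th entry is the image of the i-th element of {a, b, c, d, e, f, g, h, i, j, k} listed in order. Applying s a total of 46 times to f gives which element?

Tracing f → i → … returns to f after 5 steps, so f lies in a 5-cycle (a, e, f, i, b).
On a 5-cycle, s^5 is the identity, so s^46 = s^1 there (46 ≡ 1 mod 5).
Advancing 1 step from f: f → i.

i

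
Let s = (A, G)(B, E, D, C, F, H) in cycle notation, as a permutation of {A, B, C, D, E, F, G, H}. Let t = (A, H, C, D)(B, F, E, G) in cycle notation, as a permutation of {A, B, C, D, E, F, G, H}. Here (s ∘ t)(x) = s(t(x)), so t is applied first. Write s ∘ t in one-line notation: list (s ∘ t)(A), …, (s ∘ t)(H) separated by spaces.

For each element, apply t then s: A → H → B; B → F → H; C → D → C; D → A → G; E → G → A; F → E → D; G → B → E; H → C → F.
So s ∘ t in one-line form is B H C G A D E F.

B H C G A D E F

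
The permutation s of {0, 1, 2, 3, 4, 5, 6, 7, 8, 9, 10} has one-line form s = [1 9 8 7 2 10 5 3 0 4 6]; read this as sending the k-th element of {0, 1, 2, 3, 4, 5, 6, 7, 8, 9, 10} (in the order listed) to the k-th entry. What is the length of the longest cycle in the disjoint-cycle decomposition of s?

6

Decomposing into disjoint cycles gives (0, 1, 9, 4, 2, 8)(3, 7)(5, 10, 6); the longest has length 6.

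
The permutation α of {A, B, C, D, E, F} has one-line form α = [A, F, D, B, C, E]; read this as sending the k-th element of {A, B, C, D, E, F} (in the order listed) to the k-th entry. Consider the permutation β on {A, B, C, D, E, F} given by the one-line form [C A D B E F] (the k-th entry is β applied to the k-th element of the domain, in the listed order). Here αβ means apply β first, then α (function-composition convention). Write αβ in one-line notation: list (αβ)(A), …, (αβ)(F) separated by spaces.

D A B F C E

Chase each element through β then α: A → C → D; B → A → A; C → D → B; D → B → F; E → E → C; F → F → E.
Collecting the images, αβ = [D A B F C E].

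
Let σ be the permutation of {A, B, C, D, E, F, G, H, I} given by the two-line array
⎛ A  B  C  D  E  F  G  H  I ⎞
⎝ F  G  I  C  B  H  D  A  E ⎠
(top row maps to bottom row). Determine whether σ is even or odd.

odd

In disjoint-cycle form the cycle lengths are 6, 3.
A cycle is odd iff its length is even; σ has 1 even-length cycle, so sgn(σ) = (−1)^1 and σ is odd.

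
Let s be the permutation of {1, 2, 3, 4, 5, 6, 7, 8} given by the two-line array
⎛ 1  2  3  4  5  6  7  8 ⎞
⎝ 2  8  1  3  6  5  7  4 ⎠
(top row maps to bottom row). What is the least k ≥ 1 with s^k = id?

Writing s as disjoint cycles, the cycle lengths are 5, 2, 1.
The order is lcm(5, 2) = 10.

10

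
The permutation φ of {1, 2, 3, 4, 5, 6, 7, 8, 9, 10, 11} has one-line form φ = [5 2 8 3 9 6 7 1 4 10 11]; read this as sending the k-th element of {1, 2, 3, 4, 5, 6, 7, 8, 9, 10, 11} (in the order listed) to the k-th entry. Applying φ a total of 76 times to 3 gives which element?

9

Tracing 3 → 8 → … returns to 3 after 6 steps, so 3 lies in a 6-cycle (1, 5, 9, 4, 3, 8).
Since the cycle has length 6, φ^76 acts on it the same as φ^4 (76 mod 6 = 4).
Stepping 4 places around the cycle: 3 → 8 → 1 → 5 → 9.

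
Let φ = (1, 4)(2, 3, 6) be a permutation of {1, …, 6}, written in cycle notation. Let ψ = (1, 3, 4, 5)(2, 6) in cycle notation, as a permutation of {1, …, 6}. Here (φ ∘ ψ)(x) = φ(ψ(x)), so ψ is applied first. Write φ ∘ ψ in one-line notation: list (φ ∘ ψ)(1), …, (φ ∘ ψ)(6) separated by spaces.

Chase each element through ψ then φ: 1 → 3 → 6; 2 → 6 → 2; 3 → 4 → 1; 4 → 5 → 5; 5 → 1 → 4; 6 → 2 → 3.
So φ ∘ ψ in one-line form is 6 2 1 5 4 3.

6 2 1 5 4 3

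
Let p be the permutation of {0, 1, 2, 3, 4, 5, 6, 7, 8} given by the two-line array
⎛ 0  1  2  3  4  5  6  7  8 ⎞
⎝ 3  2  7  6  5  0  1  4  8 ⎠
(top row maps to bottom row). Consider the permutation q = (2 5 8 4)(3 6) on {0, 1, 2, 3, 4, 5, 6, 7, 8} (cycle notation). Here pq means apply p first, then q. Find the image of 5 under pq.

0

(pq)(5) = q(p(5)). p(5) = 0, then q(0) = 0. So (pq)(5) = 0.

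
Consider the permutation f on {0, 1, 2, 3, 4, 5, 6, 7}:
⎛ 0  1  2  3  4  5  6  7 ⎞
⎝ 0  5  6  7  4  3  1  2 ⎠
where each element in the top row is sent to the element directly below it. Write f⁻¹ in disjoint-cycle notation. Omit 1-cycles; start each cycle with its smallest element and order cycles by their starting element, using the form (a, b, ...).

(1, 6, 2, 7, 3, 5)

First write f in disjoint cycles: (1, 5, 3, 7, 2, 6).
The inverse reverses every cycle; in canonical form, f⁻¹ = (1, 6, 2, 7, 3, 5).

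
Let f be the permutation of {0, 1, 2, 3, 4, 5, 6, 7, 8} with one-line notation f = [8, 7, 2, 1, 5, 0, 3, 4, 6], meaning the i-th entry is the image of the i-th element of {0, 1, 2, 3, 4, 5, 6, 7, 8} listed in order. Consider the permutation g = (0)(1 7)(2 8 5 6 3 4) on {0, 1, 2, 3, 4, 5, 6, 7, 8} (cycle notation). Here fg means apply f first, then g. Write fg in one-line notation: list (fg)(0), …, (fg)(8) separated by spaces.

Chase each element through f then g: 0 → 8 → 5; 1 → 7 → 1; 2 → 2 → 8; 3 → 1 → 7; 4 → 5 → 6; 5 → 0 → 0; 6 → 3 → 4; 7 → 4 → 2; 8 → 6 → 3.
Collecting the images, fg = [5 1 8 7 6 0 4 2 3].

5 1 8 7 6 0 4 2 3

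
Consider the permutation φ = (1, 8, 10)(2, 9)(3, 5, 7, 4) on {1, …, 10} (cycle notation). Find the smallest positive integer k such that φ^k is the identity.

12

The disjoint cycles have lengths 4, 3, 2, 1.
The order is lcm(4, 3, 2) = 12.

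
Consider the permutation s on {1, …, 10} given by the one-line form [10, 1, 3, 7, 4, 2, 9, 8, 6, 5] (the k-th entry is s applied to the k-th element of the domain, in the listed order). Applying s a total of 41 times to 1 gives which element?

10

Tracing 1 → 10 → … returns to 1 after 8 steps, so 1 lies in an 8-cycle (1, 10, 5, 4, 7, 9, 6, 2).
Powers repeat with period 8 on this cycle, and 41 mod 8 = 1, so s^41(1) = s^1(1).
Stepping 1 place around the cycle: 1 → 10.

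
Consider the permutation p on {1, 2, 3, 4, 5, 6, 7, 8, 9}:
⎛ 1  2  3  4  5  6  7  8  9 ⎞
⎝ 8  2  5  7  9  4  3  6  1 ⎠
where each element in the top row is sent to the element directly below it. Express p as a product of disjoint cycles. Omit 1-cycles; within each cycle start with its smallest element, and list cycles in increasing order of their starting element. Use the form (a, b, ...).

(1, 8, 6, 4, 7, 3, 5, 9)

From 1: 1 → 8 → 6 → 4 → 7 → 3 → 5 → 9 → 1, closing the cycle (1, 8, 6, 4, 7, 3, 5, 9).
Repeating from the next unused element and collecting all non-trivial cycles gives (1, 8, 6, 4, 7, 3, 5, 9).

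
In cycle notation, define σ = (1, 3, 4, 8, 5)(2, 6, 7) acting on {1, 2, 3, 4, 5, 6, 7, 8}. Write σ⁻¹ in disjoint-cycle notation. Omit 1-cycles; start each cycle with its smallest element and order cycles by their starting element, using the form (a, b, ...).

(1, 5, 8, 4, 3)(2, 7, 6)

The inverse reverses each cycle.
After reversing and putting each cycle's least element first, σ⁻¹ = (1, 5, 8, 4, 3)(2, 7, 6).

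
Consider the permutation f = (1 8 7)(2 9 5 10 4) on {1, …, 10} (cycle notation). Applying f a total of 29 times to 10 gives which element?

10 lies in the 5-cycle (2 9 5 10 4).
Powers repeat with period 5 on this cycle, and 29 mod 5 = 4, so f^29(10) = f^4(10).
Stepping 4 places around the cycle: 10 → 4 → 2 → 9 → 5.

5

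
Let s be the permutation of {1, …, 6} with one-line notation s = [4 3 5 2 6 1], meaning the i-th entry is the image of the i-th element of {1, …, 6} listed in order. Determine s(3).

5

3 is element number 3 of the domain, and entry number 3 of the one-line form is 5, so s(3) = 5.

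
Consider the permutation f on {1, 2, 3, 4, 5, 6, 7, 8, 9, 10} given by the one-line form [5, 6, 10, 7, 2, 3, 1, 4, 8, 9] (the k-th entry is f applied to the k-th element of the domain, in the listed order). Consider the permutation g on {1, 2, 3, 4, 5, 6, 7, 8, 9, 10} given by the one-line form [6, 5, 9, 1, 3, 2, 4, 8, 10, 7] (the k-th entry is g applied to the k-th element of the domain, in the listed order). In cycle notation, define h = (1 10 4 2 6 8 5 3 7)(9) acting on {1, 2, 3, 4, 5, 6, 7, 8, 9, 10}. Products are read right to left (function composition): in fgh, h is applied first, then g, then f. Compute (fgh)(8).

Chase 8: h(8) = 5; g(5) = 3; f(3) = 10. Hence (fgh)(8) = 10.

10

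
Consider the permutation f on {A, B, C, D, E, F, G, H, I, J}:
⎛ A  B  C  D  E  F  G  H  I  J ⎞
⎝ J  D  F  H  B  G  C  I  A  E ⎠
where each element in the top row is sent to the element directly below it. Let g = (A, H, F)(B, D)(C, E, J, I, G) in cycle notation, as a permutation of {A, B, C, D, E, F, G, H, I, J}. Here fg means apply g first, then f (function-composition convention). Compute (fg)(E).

First apply g: g(E) = J, then f(J) = E. Thus (fg)(E) = E.

E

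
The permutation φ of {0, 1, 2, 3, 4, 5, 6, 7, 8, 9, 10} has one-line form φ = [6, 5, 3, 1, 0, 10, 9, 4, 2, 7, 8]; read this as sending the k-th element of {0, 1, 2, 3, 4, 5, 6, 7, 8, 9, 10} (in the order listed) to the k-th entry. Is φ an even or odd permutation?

In disjoint-cycle form the cycle lengths are 6, 5.
A cycle is odd iff its length is even; φ has 1 even-length cycle, so sgn(φ) = (−1)^1 and φ is odd.

odd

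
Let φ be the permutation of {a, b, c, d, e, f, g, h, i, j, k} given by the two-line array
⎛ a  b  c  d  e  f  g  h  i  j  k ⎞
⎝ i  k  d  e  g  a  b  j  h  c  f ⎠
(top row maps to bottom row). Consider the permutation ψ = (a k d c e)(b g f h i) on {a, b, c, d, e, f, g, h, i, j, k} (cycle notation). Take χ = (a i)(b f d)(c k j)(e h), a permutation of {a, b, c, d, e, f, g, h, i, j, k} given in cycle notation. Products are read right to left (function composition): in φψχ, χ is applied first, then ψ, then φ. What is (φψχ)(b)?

j

Chase b: χ(b) = f; ψ(f) = h; φ(h) = j. Hence (φψχ)(b) = j.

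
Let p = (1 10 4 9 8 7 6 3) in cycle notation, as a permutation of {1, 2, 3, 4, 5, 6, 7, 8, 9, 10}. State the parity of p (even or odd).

odd

The cycle lengths are 8, 1, 1.
A cycle of length ℓ contributes ℓ−1 transpositions, so p is a product of 7 transpositions — odd.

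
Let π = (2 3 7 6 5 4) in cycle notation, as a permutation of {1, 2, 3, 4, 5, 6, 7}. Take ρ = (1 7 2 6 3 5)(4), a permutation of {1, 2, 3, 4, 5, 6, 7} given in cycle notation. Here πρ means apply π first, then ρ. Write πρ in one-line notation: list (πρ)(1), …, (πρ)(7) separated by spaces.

7 5 2 6 4 1 3

(πρ)(x) = ρ(π(x)). Computing each image: ρ(π(1)) = ρ(1) = 7, ρ(π(2)) = ρ(3) = 5, ρ(π(3)) = ρ(7) = 2, ρ(π(4)) = ρ(2) = 6, ρ(π(5)) = ρ(4) = 4, ρ(π(6)) = ρ(5) = 1, ρ(π(7)) = ρ(6) = 3.
Hence πρ = [7 5 2 6 4 1 3].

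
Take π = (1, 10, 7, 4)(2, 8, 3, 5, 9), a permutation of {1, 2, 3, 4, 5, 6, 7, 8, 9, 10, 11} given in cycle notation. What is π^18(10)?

10 lies in the 4-cycle (1, 10, 7, 4).
On a 4-cycle, π^4 is the identity, so π^18 = π^2 there (18 ≡ 2 mod 4).
Advancing 2 steps from 10: 10 → 7 → 4.

4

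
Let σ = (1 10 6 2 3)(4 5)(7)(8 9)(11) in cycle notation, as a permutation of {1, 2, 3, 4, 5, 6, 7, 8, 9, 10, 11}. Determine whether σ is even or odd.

even

The cycle lengths are 5, 2, 2, 1, 1.
A cycle of length ℓ contributes ℓ−1 transpositions, so σ is a product of 4 + 1 + 1 = 6 transpositions — even.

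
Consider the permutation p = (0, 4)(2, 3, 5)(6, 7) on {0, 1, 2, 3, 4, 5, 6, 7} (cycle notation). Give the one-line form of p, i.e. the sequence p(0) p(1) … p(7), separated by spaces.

4 1 3 5 0 2 7 6

Image by image: 0↦4, 1↦1, 2↦3, 3↦5, 4↦0, 5↦2, 6↦7, 7↦6.
So the one-line form is 4 1 3 5 0 2 7 6.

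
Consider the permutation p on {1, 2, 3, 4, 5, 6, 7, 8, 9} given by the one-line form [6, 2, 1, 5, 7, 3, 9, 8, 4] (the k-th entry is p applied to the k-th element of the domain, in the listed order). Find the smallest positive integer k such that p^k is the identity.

12

Decomposing into disjoint cycles gives cycle lengths 4, 3, 1, 1.
Since disjoint cycles commute, ord(p) = lcm(4, 3) = 12.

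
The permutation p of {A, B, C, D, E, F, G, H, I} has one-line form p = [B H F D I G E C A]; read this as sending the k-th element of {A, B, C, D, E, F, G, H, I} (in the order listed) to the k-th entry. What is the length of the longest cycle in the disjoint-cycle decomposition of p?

8

Decomposing into disjoint cycles gives (A B H C F G E I); the longest has length 8.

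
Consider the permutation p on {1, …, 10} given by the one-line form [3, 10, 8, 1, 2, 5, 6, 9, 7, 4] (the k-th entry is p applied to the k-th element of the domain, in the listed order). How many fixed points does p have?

0

No element satisfies p(x) = x, so there are 0 fixed points.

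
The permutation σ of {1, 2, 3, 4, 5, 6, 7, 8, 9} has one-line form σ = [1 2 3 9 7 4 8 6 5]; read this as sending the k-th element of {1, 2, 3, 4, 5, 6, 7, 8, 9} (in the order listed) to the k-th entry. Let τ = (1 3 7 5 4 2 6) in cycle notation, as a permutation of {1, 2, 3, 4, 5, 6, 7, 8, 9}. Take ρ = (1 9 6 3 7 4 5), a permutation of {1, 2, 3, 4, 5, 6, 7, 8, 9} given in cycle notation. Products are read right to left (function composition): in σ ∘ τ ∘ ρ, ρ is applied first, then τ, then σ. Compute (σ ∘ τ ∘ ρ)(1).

Chase 1: ρ(1) = 9; τ(9) = 9; σ(9) = 5. Hence (σ ∘ τ ∘ ρ)(1) = 5.

5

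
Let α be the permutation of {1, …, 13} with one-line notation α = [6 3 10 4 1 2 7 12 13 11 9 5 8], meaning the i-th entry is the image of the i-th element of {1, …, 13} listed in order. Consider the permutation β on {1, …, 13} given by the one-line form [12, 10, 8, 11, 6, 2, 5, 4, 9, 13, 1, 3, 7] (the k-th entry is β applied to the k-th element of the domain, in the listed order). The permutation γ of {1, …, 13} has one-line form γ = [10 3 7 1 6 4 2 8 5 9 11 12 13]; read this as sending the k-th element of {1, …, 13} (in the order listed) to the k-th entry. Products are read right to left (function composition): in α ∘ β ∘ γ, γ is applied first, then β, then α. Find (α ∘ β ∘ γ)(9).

2

Apply the permutations in order: γ(9) = 5, then β(5) = 6, then α(6) = 2. So (α ∘ β ∘ γ)(9) = 2.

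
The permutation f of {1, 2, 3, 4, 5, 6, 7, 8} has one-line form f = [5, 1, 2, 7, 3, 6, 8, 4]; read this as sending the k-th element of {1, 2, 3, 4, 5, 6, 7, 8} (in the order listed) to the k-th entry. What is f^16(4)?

Tracing 4 → 7 → … returns to 4 after 3 steps, so 4 lies in a 3-cycle (4 7 8).
Since the cycle has length 3, f^16 acts on it the same as f^1 (16 mod 3 = 1).
Advancing 1 step from 4: 4 → 7.

7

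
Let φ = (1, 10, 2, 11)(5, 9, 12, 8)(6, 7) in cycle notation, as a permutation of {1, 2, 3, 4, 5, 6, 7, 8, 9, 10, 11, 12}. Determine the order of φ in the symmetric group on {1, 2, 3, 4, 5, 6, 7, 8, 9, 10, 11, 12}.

The disjoint cycles have lengths 4, 4, 2, 1, 1.
The order of φ is the least common multiple of its cycle lengths: lcm(4, 4, 2) = 4.

4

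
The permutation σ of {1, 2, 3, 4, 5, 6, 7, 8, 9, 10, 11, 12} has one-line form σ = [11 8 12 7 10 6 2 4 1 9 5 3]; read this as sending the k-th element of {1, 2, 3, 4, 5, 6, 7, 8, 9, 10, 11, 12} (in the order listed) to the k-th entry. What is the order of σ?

20

The disjoint-cycle form of σ has cycle lengths 5, 4, 2, 1.
The order of σ is the least common multiple of its cycle lengths: lcm(5, 4, 2) = 20.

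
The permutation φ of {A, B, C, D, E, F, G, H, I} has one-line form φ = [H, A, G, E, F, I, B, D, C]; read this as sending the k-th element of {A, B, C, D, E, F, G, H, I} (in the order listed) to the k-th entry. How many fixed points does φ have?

No element satisfies φ(x) = x, so there are 0 fixed points.

0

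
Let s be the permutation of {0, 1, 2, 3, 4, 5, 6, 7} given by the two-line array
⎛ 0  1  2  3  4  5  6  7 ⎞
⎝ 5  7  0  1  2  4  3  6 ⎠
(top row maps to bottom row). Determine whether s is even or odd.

In disjoint-cycle form the cycle lengths are 4, 4.
A cycle is odd iff its length is even; s has 2 even-length cycles, so sgn(s) = (−1)^2 and s is even.

even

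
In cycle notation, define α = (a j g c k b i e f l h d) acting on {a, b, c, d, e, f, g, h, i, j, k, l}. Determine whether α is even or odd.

The cycle lengths are 12.
A cycle of length ℓ contributes ℓ−1 transpositions, so α is a product of 11 transpositions — odd.

odd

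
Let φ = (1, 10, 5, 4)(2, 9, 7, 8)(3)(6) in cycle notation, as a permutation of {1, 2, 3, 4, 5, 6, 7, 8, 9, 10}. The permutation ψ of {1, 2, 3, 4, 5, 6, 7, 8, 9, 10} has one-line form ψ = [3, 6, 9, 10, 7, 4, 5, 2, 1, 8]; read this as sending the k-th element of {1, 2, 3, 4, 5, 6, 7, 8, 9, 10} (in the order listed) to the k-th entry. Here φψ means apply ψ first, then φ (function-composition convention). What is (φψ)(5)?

(φψ)(5) = φ(ψ(5)). ψ(5) = 7, then φ(7) = 8. So (φψ)(5) = 8.

8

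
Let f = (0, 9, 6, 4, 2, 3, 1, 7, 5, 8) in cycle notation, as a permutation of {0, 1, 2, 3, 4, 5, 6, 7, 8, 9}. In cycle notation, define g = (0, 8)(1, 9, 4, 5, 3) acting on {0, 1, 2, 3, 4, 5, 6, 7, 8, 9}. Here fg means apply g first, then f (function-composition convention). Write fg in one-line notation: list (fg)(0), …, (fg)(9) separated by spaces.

0 6 3 7 8 1 4 5 9 2

(fg)(x) = f(g(x)). Computing each image: f(g(0)) = f(8) = 0, f(g(1)) = f(9) = 6, f(g(2)) = f(2) = 3, f(g(3)) = f(1) = 7, f(g(4)) = f(5) = 8, f(g(5)) = f(3) = 1, f(g(6)) = f(6) = 4, f(g(7)) = f(7) = 5, f(g(8)) = f(0) = 9, f(g(9)) = f(4) = 2.
Hence fg = [0 6 3 7 8 1 4 5 9 2].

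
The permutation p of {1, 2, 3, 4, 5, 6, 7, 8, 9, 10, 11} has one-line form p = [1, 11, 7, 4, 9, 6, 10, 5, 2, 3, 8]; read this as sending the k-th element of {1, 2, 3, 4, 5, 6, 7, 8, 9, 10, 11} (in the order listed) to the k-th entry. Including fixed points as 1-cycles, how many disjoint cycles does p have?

The cycle decomposition is (1)(2, 11, 8, 5, 9)(3, 7, 10)(4)(6), which has 5 cycles (counting 1-cycles).

5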